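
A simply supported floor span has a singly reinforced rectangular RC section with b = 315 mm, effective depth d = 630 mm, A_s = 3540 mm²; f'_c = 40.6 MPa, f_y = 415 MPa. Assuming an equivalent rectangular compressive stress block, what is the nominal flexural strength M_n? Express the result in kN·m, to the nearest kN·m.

M_n ≈ 826 kN·m

T = A_s f_y = 3540 × 415 = 1469100 N = 1469.1 kN.
From C = T: a = T/(0.85 f'_c b) = 1469100/(0.85 × 40.6 × 315) = 135.14 mm.
M_n = T(d − a/2) = 1469.1 kN × (630 − 67.57) mm = 826.27 kN·m.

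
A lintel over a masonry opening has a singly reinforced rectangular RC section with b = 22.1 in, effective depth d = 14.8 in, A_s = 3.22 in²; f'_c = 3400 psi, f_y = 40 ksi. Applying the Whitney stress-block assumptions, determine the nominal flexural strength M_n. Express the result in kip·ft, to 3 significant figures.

T = A_s f_y = 3.22 × 40 = 128.8 kips.
a = T/(0.85 f'_c b) = 128.8/(0.85 × 3.4 × 22.1) = 2.017 in.
M_n = T(d − a/2) = 128.8 × (14.8 − 1.0085) = 1776.3 kip·in = 1776.3/12 = 148.03 kip·ft.

M_n ≈ 148 kip·ft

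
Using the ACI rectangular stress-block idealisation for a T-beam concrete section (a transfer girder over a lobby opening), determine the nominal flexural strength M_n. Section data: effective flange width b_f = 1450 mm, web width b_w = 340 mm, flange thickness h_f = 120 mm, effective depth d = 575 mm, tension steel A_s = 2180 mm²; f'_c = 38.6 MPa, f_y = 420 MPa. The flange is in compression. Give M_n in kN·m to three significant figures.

M_n ≈ 518 kN·m

Tension: T = A_s f_y = 2180 × 420 = 915600 N.
Try a within the flange: a = T/(0.85 f'_c b_f) = 915600/(0.85 × 38.6 × 1450) = 19.25 mm.
Since a = 19.25 ≤ h_f = 120 mm, the stress block lies entirely in the flange; analyse as a rectangular beam of width b_f.
M_n = T(d − a/2) = 915600 × (575 − 9.625) = 517.66 × 10⁶ N·mm.
M_n = 517.66 kN·m.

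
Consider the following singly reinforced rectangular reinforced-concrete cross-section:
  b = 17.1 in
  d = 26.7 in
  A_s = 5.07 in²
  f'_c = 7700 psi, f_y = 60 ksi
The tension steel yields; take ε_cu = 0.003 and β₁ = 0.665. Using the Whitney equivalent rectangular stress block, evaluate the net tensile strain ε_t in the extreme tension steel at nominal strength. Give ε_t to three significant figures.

a = A_s f_y/(0.85 f'_c b) = 2.718 in.
β₁ = 0.665, so c = a/β₁ = 2.718/0.665 = 4.087 in.
From the linear strain diagram with ε_cu = 0.003: ε_t = 0.003 (d − c)/c = 0.003 × (26.7 − 4.087)/4.087 = 0.0166.
Since ε_t ≥ 0.005, the section is tension-controlled.

ε_t ≈ 0.0166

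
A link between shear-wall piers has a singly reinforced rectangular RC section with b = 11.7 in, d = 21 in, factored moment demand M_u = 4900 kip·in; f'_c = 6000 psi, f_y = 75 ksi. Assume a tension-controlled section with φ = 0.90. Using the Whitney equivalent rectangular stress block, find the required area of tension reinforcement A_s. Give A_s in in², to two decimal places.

A_s ≈ 3.92 in²

M_n = M_u/φ = 4900/0.90 = 5444.44 kip·in.
From M_n = 0.85 f'_c a b (d − a/2):
a = d − √(d² − 2M_n/(0.85 f'_c b)) = 21 − √(21² − 2 × 5444.44/(0.85 × 6 × 11.7)) = 4.922 in.
A_s = 0.85 f'_c a b / f_y = 0.85 × 6 × 4.922 × 11.7 / 75 = 3.916 in².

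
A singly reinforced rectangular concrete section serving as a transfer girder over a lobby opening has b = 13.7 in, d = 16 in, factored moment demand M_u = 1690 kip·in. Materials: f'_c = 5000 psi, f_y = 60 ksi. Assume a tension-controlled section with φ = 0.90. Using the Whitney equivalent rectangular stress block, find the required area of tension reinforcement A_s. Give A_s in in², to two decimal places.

M_n = M_u/φ = 1690/0.90 = 1877.78 kip·in.
From M_n = 0.85 f'_c a b (d − a/2):
a = d − √(d² − 2M_n/(0.85 f'_c b)) = 16 − √(16² − 2 × 1877.78/(0.85 × 5 × 13.7)) = 2.162 in.
A_s = 0.85 f'_c a b / f_y = 0.85 × 5 × 2.162 × 13.7 / 60 = 2.098 in².

A_s ≈ 2.10 in²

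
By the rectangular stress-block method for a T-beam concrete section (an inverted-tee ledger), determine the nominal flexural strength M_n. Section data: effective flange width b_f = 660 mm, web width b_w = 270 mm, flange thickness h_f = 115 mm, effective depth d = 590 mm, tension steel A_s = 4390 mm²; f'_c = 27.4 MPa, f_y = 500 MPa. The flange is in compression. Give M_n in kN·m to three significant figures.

M_n ≈ 1130 kN·m

Tension: T = A_s f_y = 4390 × 500 = 2195000 N.
Try a within the flange: a = T/(0.85 f'_c b_f) = 2195000/(0.85 × 27.4 × 660) = 142.80 mm.
a = 142.80 > h_f = 115 mm: the block extends into the web. Split into flange-overhang and web parts.
C_f = 0.85 f'_c (b_f − b_w) h_f = 0.85 × 27.4 × (660 − 270) × 115 = 1044557 N.
Remaining web compression depth: a_w = (T − C_f)/(0.85 f'_c b_w) = (2195000 − 1044557)/(0.85 × 27.4 × 270) = 182.95 mm.
M_n = C_f(d − h_f/2) + (T − C_f)(d − a_w/2) = 1044557 × (590 − 57.5) + 1150443 × (590 − 91.475) = 556.23 + 573.52 = 1129.75 × 10⁶ N·mm.
M_n = 1129.75 kN·m.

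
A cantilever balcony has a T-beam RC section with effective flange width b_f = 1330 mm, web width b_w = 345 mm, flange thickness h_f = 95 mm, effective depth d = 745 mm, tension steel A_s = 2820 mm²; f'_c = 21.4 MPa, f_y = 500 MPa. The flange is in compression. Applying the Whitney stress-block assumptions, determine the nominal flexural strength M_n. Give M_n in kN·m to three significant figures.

Tension: T = A_s f_y = 2820 × 500 = 1410000 N.
Try a within the flange: a = T/(0.85 f'_c b_f) = 1410000/(0.85 × 21.4 × 1330) = 58.28 mm.
Since a = 58.28 ≤ h_f = 95 mm, the stress block lies entirely in the flange; analyse as a rectangular beam of width b_f.
M_n = T(d − a/2) = 1410000 × (745 − 29.14) = 1009.36 × 10⁶ N·mm.
M_n = 1009.36 kN·m.

M_n ≈ 1010 kN·m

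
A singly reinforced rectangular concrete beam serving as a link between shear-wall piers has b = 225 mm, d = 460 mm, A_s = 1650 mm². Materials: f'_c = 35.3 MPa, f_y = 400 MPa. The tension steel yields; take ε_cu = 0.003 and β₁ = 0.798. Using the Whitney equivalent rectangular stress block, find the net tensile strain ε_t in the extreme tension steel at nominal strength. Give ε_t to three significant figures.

ε_t ≈ 0.00826

a = A_s f_y/(0.85 f'_c b) = 97.76 mm.
β₁ = 0.798, so c = a/β₁ = 97.76/0.798 = 122.51 mm.
From the linear strain diagram with ε_cu = 0.003: ε_t = 0.003 (d − c)/c = 0.003 × (460 − 122.51)/122.51 = 0.00826.
Since ε_t ≥ 0.005, the section is tension-controlled.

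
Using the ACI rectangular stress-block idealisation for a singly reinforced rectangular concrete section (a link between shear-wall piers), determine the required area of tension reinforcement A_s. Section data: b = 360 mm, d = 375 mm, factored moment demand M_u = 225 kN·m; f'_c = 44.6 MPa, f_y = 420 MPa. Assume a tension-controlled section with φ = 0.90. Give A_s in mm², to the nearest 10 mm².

M_n = M_u/φ = 225/0.90 = 250 kN·m.
With M_n = 0.85 f'_c a b (d − a/2), solve the quadratic for a:
a = d − √(d² − 2M_n/(0.85 f'_c b)) = 375 − √(375² − 2 × 250×10⁶/(0.85 × 44.6 × 360)) = 52.53 mm.
A_s = 0.85 f'_c a b / f_y = 0.85 × 44.6 × 52.53 × 360 / 420 = 1706.9 mm².

A_s ≈ 1710 mm²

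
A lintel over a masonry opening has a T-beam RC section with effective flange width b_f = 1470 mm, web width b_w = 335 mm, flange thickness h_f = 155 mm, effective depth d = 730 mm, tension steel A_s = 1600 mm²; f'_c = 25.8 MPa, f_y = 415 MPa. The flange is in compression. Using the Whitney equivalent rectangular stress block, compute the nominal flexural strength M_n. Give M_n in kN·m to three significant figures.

M_n ≈ 478 kN·m

Tension: T = A_s f_y = 1600 × 415 = 664000 N.
Try a within the flange: a = T/(0.85 f'_c b_f) = 664000/(0.85 × 25.8 × 1470) = 20.60 mm.
Since a = 20.60 ≤ h_f = 155 mm, the stress block lies entirely in the flange; analyse as a rectangular beam of width b_f.
M_n = T(d − a/2) = 664000 × (730 − 10.3) = 477.88 × 10⁶ N·mm.
M_n = 477.88 kN·m.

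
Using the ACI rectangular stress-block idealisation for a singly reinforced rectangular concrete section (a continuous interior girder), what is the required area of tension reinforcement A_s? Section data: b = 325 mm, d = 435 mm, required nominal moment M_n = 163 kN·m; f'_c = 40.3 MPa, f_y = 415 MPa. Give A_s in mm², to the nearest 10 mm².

A_s ≈ 940 mm²

With M_n = 0.85 f'_c a b (d − a/2), solve the quadratic for a:
a = d − √(d² − 2M_n/(0.85 f'_c b)) = 435 − √(435² − 2 × 163×10⁶/(0.85 × 40.3 × 325)) = 35.07 mm.
A_s = 0.85 f'_c a b / f_y = 0.85 × 40.3 × 35.07 × 325 / 415 = 940.8 mm².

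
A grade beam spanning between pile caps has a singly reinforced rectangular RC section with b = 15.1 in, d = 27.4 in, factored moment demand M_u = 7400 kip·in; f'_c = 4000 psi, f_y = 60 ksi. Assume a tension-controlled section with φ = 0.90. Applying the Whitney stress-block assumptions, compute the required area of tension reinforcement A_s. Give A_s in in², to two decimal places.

A_s ≈ 5.69 in²

M_n = M_u/φ = 7400/0.90 = 8222.22 kip·in.
From M_n = 0.85 f'_c a b (d − a/2):
a = d − √(d² − 2M_n/(0.85 f'_c b)) = 27.4 − √(27.4² − 2 × 8222.22/(0.85 × 4 × 15.1)) = 6.653 in.
A_s = 0.85 f'_c a b / f_y = 0.85 × 4 × 6.653 × 15.1 / 60 = 5.693 in².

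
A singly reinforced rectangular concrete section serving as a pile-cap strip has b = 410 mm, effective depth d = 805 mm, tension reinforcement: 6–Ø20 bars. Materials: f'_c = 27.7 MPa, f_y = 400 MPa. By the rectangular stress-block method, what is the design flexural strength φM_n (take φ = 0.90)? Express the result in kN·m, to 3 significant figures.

A_s = 6 × 314 = 1884 mm².
T = A_s f_y = 1884 × 400 = 753600 N = 753.6 kN.
From C = T: a = T/(0.85 f'_c b) = 753600/(0.85 × 27.7 × 410) = 78.07 mm.
M_n = T(d − a/2) = 753.6 kN × (805 − 39.035) mm = 577.23 kN·m.
φM_n = 0.90 × 577.23 = 519.51 kN·m.

φM_n ≈ 520 kN·m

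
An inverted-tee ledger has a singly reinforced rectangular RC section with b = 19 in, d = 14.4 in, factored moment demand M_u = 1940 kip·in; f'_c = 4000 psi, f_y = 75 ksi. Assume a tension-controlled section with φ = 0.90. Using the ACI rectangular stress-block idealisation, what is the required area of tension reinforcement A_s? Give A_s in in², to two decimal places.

A_s ≈ 2.19 in²

M_n = M_u/φ = 1940/0.90 = 2155.56 kip·in.
From M_n = 0.85 f'_c a b (d − a/2):
a = d − √(d² − 2M_n/(0.85 f'_c b)) = 14.4 − √(14.4² − 2 × 2155.56/(0.85 × 4 × 19)) = 2.541 in.
A_s = 0.85 f'_c a b / f_y = 0.85 × 4 × 2.541 × 19 / 75 = 2.189 in².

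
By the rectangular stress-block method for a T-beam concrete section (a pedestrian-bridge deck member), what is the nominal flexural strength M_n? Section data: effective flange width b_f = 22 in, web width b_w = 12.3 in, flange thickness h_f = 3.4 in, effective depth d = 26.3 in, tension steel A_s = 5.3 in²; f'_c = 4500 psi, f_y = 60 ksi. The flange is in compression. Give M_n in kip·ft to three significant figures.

M_n ≈ 646 kip·ft

Tension: T = A_s f_y = 5.3 × 60 = 318 kips.
Try a within the flange: a = T/(0.85 f'_c b_f) = 318/(0.85 × 4.5 × 22) = 3.779 in.
a = 3.779 > h_f = 3.4 in: the block extends into the web. Split into flange-overhang and web parts.
C_f = 0.85 f'_c (b_f − b_w) h_f = 0.85 × 4.5 × (22 − 12.3) × 3.4 = 126.1 kips.
Remaining web compression depth: a_w = (T − C_f)/(0.85 f'_c b_w) = (318 − 126.1)/(0.85 × 4.5 × 12.3) = 4.079 in.
M_n = C_f(d − h_f/2) + (T − C_f)(d − a_w/2) = 126.1 × (26.3 − 1.7) + 191.9 × (26.3 − 2.0395) = 3102.1 + 4655.6 = 7757.7 kip·in.
M_n = 7757.7/12 = 646.48 kip·ft.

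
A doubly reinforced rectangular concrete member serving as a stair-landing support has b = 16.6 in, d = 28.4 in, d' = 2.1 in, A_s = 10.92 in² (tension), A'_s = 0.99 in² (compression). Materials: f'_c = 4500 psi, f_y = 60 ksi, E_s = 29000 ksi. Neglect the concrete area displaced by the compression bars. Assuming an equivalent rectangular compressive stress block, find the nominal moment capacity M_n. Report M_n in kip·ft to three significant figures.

M_n ≈ 1310 kip·ft

Assume both steels yield.
a = (A_s − A'_s) f_y/(0.85 f'_c b) = (10.92 − 0.99) × 60/(0.85 × 4.5 × 16.6) = 9.383 in.
c = a/β₁ = 9.383/0.825 = 11.373 in; ε'_s = 0.003(c − d')/c = 0.0024 ≥ ε_y = 0.0021, so the compression steel yields.
M_n = (A_s − A'_s) f_y (d − a/2) + A'_s f_y (d − d') = 595.8 × (28.4 − 4.6915) + 59.4 × (28.4 − 2.1) = 14125.5 + 1562.2 = 15687.7 kip·in = 15687.7/12 = 1307.31 kip·ft.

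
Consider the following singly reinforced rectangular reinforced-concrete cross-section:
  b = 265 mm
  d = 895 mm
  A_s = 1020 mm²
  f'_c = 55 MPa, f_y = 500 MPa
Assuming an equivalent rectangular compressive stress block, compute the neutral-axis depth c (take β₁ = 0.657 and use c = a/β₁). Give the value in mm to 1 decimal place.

T = A_s f_y = 1020 × 500 = 510000 N = 510 kN.
Setting C = 0.85 f'_c a b equal to T: a = 510000/(0.85 × 55 × 265) = 41.166 mm.
With β₁ = 0.657, c = a/β₁ = 41.166/0.657 = 62.7 mm.

c ≈ 62.7 mm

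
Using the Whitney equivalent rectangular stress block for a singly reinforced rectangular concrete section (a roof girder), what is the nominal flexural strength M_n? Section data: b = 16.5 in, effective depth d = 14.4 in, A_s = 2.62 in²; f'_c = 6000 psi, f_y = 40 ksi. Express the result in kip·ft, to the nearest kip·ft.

T = A_s f_y = 2.62 × 40 = 104.8 kips.
a = T/(0.85 f'_c b) = 104.8/(0.85 × 6 × 16.5) = 1.245 in.
M_n = T(d − a/2) = 104.8 × (14.4 − 0.6225) = 1443.9 kip·in = 1443.9/12 = 120.33 kip·ft.

M_n ≈ 120 kip·ft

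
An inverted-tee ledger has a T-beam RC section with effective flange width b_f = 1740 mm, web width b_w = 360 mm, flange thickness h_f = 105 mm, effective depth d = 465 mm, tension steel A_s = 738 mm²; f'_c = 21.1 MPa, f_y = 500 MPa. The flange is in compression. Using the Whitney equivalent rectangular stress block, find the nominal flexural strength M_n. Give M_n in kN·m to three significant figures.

Tension: T = A_s f_y = 738 × 500 = 369000 N.
Try a within the flange: a = T/(0.85 f'_c b_f) = 369000/(0.85 × 21.1 × 1740) = 11.82 mm.
Since a = 11.82 ≤ h_f = 105 mm, the stress block lies entirely in the flange; analyse as a rectangular beam of width b_f.
M_n = T(d − a/2) = 369000 × (465 − 5.91) = 169.40 × 10⁶ N·mm.
M_n = 169.40 kN·m.

M_n ≈ 169 kN·m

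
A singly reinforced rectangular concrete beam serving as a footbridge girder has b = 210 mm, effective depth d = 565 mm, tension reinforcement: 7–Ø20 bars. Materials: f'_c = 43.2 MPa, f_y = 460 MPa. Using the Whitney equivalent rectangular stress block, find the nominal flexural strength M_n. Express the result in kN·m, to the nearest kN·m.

M_n ≈ 505 kN·m

A_s = 7 × 314 = 2198 mm².
T = A_s f_y = 2198 × 460 = 1011080 N = 1011.08 kN.
From C = T: a = T/(0.85 f'_c b) = 1011080/(0.85 × 43.2 × 210) = 131.12 mm.
M_n = T(d − a/2) = 1011.08 kN × (565 − 65.56) mm = 504.97 kN·m.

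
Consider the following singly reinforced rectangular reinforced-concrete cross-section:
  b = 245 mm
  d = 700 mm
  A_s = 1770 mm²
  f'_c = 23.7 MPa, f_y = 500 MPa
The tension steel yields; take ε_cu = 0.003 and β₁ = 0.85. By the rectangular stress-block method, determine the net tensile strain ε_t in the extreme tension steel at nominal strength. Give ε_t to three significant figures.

a = A_s f_y/(0.85 f'_c b) = 179.31 mm.
β₁ = 0.85, so c = a/β₁ = 179.31/0.85 = 210.95 mm.
From the linear strain diagram with ε_cu = 0.003: ε_t = 0.003 (d − c)/c = 0.003 × (700 − 210.95)/210.95 = 0.00695.
Since ε_t ≥ 0.005, the section is tension-controlled.

ε_t ≈ 0.00695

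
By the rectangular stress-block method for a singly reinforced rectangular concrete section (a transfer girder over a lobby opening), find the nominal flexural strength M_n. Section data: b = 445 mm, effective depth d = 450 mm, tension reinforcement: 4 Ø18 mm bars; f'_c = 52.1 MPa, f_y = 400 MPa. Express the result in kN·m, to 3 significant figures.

M_n ≈ 179 kN·m

A_s = 4 × 254 = 1016 mm².
T = A_s f_y = 1016 × 400 = 406400 N = 406.4 kN.
From C = T: a = T/(0.85 f'_c b) = 406400/(0.85 × 52.1 × 445) = 20.62 mm.
M_n = T(d − a/2) = 406.4 kN × (450 − 10.31) mm = 178.69 kN·m.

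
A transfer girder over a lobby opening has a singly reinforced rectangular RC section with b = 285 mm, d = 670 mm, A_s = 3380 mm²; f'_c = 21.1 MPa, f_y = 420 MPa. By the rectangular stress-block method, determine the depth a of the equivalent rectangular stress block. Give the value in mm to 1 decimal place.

a ≈ 277.7 mm

T = A_s f_y = 3380 × 420 = 1419600 N = 1419.6 kN.
Setting C = 0.85 f'_c a b equal to T: a = 1419600/(0.85 × 21.1 × 285) = 277.7 mm.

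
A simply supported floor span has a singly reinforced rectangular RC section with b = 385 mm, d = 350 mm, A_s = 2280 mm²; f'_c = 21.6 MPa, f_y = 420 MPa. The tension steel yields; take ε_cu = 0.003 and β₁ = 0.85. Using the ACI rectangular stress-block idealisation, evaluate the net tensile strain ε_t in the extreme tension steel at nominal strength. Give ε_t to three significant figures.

ε_t ≈ 0.00359

a = A_s f_y/(0.85 f'_c b) = 135.47 mm.
β₁ = 0.85, so c = a/β₁ = 135.47/0.85 = 159.38 mm.
From the linear strain diagram with ε_cu = 0.003: ε_t = 0.003 (d − c)/c = 0.003 × (350 − 159.38)/159.38 = 0.00359.
ε_t < 0.004 — the section is over-reinforced for flexure under ACI limits.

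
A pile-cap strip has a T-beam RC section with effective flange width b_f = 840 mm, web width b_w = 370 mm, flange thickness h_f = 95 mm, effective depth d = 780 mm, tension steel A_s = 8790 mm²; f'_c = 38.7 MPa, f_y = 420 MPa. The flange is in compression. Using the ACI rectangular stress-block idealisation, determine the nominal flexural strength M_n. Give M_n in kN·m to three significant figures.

Tension: T = A_s f_y = 8790 × 420 = 3691800 N.
Try a within the flange: a = T/(0.85 f'_c b_f) = 3691800/(0.85 × 38.7 × 840) = 133.61 mm.
a = 133.61 > h_f = 95 mm: the block extends into the web. Split into flange-overhang and web parts.
C_f = 0.85 f'_c (b_f − b_w) h_f = 0.85 × 38.7 × (840 − 370) × 95 = 1468762 N.
Remaining web compression depth: a_w = (T − C_f)/(0.85 f'_c b_w) = (3691800 − 1468762)/(0.85 × 38.7 × 370) = 182.65 mm.
M_n = C_f(d − h_f/2) + (T − C_f)(d − a_w/2) = 1468762 × (780 − 47.5) + 2223038 × (780 − 91.325) = 1075.87 + 1530.95 = 2606.82 × 10⁶ N·mm.
M_n = 2606.82 kN·m.

M_n ≈ 2610 kN·m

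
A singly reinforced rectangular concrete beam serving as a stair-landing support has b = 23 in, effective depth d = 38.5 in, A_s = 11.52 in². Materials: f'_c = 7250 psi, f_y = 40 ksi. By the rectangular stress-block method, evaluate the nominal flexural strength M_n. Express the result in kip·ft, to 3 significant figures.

M_n ≈ 1420 kip·ft

T = A_s f_y = 11.52 × 40 = 460.8 kips.
a = T/(0.85 f'_c b) = 460.8/(0.85 × 7.25 × 23) = 3.251 in.
M_n = T(d − a/2) = 460.8 × (38.5 − 1.6255) = 16991.8 kip·in = 16991.8/12 = 1415.98 kip·ft.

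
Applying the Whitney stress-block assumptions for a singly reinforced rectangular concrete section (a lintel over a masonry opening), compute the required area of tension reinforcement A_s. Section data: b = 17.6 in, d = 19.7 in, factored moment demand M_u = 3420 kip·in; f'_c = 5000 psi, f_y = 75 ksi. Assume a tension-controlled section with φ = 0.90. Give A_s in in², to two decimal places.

A_s ≈ 2.77 in²

M_n = M_u/φ = 3420/0.90 = 3800 kip·in.
From M_n = 0.85 f'_c a b (d − a/2):
a = d − √(d² − 2M_n/(0.85 f'_c b)) = 19.7 − √(19.7² − 2 × 3800/(0.85 × 5 × 17.6)) = 2.774 in.
A_s = 0.85 f'_c a b / f_y = 0.85 × 5 × 2.774 × 17.6 / 75 = 2.767 in².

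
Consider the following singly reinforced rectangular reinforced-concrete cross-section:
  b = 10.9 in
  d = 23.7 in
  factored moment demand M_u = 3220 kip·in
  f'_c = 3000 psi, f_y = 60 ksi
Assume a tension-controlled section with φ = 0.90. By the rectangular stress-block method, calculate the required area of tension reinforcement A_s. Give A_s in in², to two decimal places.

A_s ≈ 2.90 in²

M_n = M_u/φ = 3220/0.90 = 3577.78 kip·in.
From M_n = 0.85 f'_c a b (d − a/2):
a = d − √(d² − 2M_n/(0.85 f'_c b)) = 23.7 − √(23.7² − 2 × 3577.78/(0.85 × 3 × 10.9)) = 6.257 in.
A_s = 0.85 f'_c a b / f_y = 0.85 × 3 × 6.257 × 10.9 / 60 = 2.899 in².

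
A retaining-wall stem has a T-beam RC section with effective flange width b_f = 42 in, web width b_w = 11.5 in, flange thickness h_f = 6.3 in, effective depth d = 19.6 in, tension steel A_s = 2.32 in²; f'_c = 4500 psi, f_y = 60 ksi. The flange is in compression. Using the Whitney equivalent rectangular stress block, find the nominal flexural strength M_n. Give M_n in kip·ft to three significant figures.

Tension: T = A_s f_y = 2.32 × 60 = 139.2 kips.
Try a within the flange: a = T/(0.85 f'_c b_f) = 139.2/(0.85 × 4.5 × 42) = 0.866 in.
Since a = 0.866 ≤ h_f = 6.3 in, the stress block lies entirely in the flange; analyse as a rectangular beam of width b_f.
M_n = T(d − a/2) = 139.2 × (19.6 − 0.433) = 2668.0 kip·in.
M_n = 2668.0/12 = 222.33 kip·ft.

M_n ≈ 222 kip·ft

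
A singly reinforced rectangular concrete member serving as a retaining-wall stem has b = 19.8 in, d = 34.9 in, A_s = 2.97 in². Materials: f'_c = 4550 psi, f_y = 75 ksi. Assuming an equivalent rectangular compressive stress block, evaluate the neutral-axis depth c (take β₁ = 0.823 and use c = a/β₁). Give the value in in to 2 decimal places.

T = A_s f_y = 2.97 × 75 = 222.75 kips.
a = T/(0.85 f'_c b) = 222.75/(0.85 × 4.55 × 19.8) = 2.9089 in.
With β₁ = 0.823, c = a/β₁ = 2.9089/0.823 = 3.53 in.

c ≈ 3.53 in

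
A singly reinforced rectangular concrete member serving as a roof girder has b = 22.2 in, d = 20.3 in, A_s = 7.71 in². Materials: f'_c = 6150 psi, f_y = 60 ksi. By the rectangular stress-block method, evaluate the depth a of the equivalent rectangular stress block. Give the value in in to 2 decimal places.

T = A_s f_y = 7.71 × 60 = 462.6 kips.
a = T/(0.85 f'_c b) = 462.6/(0.85 × 6.15 × 22.2) = 3.99 in.

a ≈ 3.99 in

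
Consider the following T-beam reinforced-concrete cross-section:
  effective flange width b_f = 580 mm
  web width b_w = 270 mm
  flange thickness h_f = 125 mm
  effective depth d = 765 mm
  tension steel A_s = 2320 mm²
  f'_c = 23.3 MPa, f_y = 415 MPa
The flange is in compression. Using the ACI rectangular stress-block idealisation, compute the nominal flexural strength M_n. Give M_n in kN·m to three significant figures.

M_n ≈ 696 kN·m

Tension: T = A_s f_y = 2320 × 415 = 962800 N.
Try a within the flange: a = T/(0.85 f'_c b_f) = 962800/(0.85 × 23.3 × 580) = 83.82 mm.
Since a = 83.82 ≤ h_f = 125 mm, the stress block lies entirely in the flange; analyse as a rectangular beam of width b_f.
M_n = T(d − a/2) = 962800 × (765 − 41.91) = 696.19 × 10⁶ N·mm.
M_n = 696.19 kN·m.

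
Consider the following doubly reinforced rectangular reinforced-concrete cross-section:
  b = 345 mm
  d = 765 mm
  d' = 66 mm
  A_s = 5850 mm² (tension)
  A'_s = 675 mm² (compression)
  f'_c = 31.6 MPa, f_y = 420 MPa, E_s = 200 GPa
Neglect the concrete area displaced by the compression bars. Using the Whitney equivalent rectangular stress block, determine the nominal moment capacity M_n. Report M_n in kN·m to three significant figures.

Assume both tension and compression steel yield.
Net tension couple steel: A_s − A'_s = 5175 mm².
a = (A_s − A'_s) f_y / (0.85 f'_c b) = 2173500/(0.85 × 31.6 × 345) = 234.55 mm.
c = a/β₁ = 234.55/0.824 = 284.65 mm; ε'_s = 0.003(c − d')/c = 0.0023 ≥ f_y/E_s = 0.0021, so compression steel does yield.
M_n = (A_s − A'_s) f_y (d − a/2) + A'_s f_y (d − d') = [2173500 × (765 − 117.275) + 283500 × (765 − 66)] × 10⁻⁶ = 1407.83 + 198.17 = 1606.00 kN·m.

M_n ≈ 1610 kN·m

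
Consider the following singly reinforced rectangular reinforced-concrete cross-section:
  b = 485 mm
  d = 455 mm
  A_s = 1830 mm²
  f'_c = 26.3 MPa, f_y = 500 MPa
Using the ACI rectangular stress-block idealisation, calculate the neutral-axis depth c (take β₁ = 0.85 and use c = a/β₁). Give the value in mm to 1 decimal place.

c ≈ 99.3 mm

T = A_s f_y = 1830 × 500 = 915000 N = 915 kN.
Setting C = 0.85 f'_c a b equal to T: a = 915000/(0.85 × 26.3 × 485) = 84.393 mm.
With β₁ = 0.85, c = a/β₁ = 84.393/0.85 = 99.3 mm.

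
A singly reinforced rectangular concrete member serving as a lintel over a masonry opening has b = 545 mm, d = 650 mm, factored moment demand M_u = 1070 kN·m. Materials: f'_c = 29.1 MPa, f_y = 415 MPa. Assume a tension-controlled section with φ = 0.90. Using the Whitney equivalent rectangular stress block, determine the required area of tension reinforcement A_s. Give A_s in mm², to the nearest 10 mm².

M_n = M_u/φ = 1070/0.90 = 1188.89 kN·m.
With M_n = 0.85 f'_c a b (d − a/2), solve the quadratic for a:
a = d − √(d² − 2M_n/(0.85 f'_c b)) = 650 − √(650² − 2 × 1188.89×10⁶/(0.85 × 29.1 × 545)) = 153.90 mm.
A_s = 0.85 f'_c a b / f_y = 0.85 × 29.1 × 153.90 × 545 / 415 = 4999.2 mm².

A_s ≈ 5000 mm²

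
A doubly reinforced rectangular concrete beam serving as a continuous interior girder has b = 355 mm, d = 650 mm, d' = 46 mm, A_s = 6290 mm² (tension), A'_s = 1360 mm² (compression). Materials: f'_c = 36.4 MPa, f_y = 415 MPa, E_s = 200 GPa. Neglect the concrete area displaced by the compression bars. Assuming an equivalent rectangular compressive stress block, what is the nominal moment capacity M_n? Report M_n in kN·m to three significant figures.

M_n ≈ 1480 kN·m

Assume both tension and compression steel yield.
Net tension couple steel: A_s − A'_s = 4930 mm².
a = (A_s − A'_s) f_y / (0.85 f'_c b) = 2045950/(0.85 × 36.4 × 355) = 186.27 mm.
c = a/β₁ = 186.27/0.79 = 235.78 mm; ε'_s = 0.003(c − d')/c = 0.0024 ≥ f_y/E_s = 0.0021, so compression steel does yield.
M_n = (A_s − A'_s) f_y (d − a/2) + A'_s f_y (d − d') = [2045950 × (650 − 93.135) + 564400 × (650 − 46)] × 10⁻⁶ = 1139.32 + 340.90 = 1480.22 kN·m.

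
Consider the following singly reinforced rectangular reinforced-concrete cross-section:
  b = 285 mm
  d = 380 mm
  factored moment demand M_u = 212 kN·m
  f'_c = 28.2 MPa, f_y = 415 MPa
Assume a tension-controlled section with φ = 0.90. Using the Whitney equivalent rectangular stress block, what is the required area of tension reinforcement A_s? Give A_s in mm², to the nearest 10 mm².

A_s ≈ 1730 mm²

M_n = M_u/φ = 212/0.90 = 235.556 kN·m.
With M_n = 0.85 f'_c a b (d − a/2), solve the quadratic for a:
a = d − √(d² − 2M_n/(0.85 f'_c b)) = 380 − √(380² − 2 × 235.556×10⁶/(0.85 × 28.2 × 285)) = 105.34 mm.
A_s = 0.85 f'_c a b / f_y = 0.85 × 28.2 × 105.34 × 285 / 415 = 1734.0 mm².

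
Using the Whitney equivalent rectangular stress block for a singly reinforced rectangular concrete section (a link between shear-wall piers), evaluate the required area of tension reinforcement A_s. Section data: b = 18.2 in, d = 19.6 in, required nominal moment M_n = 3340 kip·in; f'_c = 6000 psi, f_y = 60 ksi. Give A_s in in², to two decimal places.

A_s ≈ 2.99 in²

From M_n = 0.85 f'_c a b (d − a/2):
a = d − √(d² − 2M_n/(0.85 f'_c b)) = 19.6 − √(19.6² − 2 × 3340/(0.85 × 6 × 18.2)) = 1.931 in.
A_s = 0.85 f'_c a b / f_y = 0.85 × 6 × 1.931 × 18.2 / 60 = 2.987 in².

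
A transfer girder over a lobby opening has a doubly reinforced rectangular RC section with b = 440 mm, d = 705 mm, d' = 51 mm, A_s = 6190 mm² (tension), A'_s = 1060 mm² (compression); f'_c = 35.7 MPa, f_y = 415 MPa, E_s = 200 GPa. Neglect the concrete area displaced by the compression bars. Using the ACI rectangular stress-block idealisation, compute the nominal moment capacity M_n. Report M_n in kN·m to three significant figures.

Assume both tension and compression steel yield.
Net tension couple steel: A_s − A'_s = 5130 mm².
a = (A_s − A'_s) f_y / (0.85 f'_c b) = 2128950/(0.85 × 35.7 × 440) = 159.45 mm.
c = a/β₁ = 159.45/0.795 = 200.57 mm; ε'_s = 0.003(c − d')/c = 0.0022 ≥ f_y/E_s = 0.0021, so compression steel does yield.
M_n = (A_s − A'_s) f_y (d − a/2) + A'_s f_y (d − d') = [2128950 × (705 − 79.725) + 439900 × (705 − 51)] × 10⁻⁶ = 1331.18 + 287.69 = 1618.87 kN·m.

M_n ≈ 1620 kN·m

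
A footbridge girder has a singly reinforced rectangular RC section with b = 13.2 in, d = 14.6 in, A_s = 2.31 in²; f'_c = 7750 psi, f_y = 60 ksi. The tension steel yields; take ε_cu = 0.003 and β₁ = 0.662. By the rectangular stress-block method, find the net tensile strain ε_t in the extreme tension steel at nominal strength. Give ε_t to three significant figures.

a = A_s f_y/(0.85 f'_c b) = 1.594 in.
β₁ = 0.662, so c = a/β₁ = 1.594/0.662 = 2.408 in.
From the linear strain diagram with ε_cu = 0.003: ε_t = 0.003 (d − c)/c = 0.003 × (14.6 − 2.408)/2.408 = 0.0152.
Since ε_t ≥ 0.005, the section is tension-controlled.

ε_t ≈ 0.0152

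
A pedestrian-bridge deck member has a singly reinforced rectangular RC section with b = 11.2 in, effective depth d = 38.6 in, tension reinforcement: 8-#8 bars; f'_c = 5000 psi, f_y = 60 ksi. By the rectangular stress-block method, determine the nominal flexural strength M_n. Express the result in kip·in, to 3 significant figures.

M_n ≈ 13100 kip·in

A_s = 8 × 0.79 = 6.32 in².
T = A_s f_y = 6.32 × 60 = 379.2 kips.
a = T/(0.85 f'_c b) = 379.2/(0.85 × 5 × 11.2) = 7.966 in.
M_n = T(d − a/2) = 379.2 × (38.6 − 3.983) = 13126.8 kip·in.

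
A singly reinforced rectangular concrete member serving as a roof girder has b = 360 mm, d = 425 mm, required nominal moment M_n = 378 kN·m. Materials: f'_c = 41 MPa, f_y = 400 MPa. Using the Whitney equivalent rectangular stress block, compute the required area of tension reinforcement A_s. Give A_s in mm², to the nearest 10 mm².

With M_n = 0.85 f'_c a b (d − a/2), solve the quadratic for a:
a = d − √(d² − 2M_n/(0.85 f'_c b)) = 425 − √(425² − 2 × 378×10⁶/(0.85 × 41 × 360)) = 78.06 mm.
A_s = 0.85 f'_c a b / f_y = 0.85 × 41 × 78.06 × 360 / 400 = 2448.4 mm².

A_s ≈ 2450 mm²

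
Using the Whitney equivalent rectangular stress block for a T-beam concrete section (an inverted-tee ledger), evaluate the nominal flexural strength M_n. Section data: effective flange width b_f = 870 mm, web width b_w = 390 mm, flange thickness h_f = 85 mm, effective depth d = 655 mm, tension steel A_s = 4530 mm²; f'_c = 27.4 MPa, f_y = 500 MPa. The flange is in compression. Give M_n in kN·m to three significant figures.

Tension: T = A_s f_y = 4530 × 500 = 2265000 N.
Try a within the flange: a = T/(0.85 f'_c b_f) = 2265000/(0.85 × 27.4 × 870) = 111.78 mm.
a = 111.78 > h_f = 85 mm: the block extends into the web. Split into flange-overhang and web parts.
C_f = 0.85 f'_c (b_f − b_w) h_f = 0.85 × 27.4 × (870 − 390) × 85 = 950232 N.
Remaining web compression depth: a_w = (T − C_f)/(0.85 f'_c b_w) = (2265000 − 950232)/(0.85 × 27.4 × 390) = 144.75 mm.
M_n = C_f(d − h_f/2) + (T − C_f)(d − a_w/2) = 950232 × (655 − 42.5) + 1314768 × (655 − 72.375) = 582.02 + 766.02 = 1348.04 × 10⁶ N·mm.
M_n = 1348.04 kN·m.

M_n ≈ 1350 kN·m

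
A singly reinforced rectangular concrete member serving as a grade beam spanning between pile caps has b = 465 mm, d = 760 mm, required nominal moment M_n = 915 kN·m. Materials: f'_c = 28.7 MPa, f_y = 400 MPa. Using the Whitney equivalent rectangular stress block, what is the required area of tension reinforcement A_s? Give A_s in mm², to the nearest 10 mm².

With M_n = 0.85 f'_c a b (d − a/2), solve the quadratic for a:
a = d − √(d² − 2M_n/(0.85 f'_c b)) = 760 − √(760² − 2 × 915×10⁶/(0.85 × 28.7 × 465)) = 114.80 mm.
A_s = 0.85 f'_c a b / f_y = 0.85 × 28.7 × 114.80 × 465 / 400 = 3255.6 mm².

A_s ≈ 3260 mm²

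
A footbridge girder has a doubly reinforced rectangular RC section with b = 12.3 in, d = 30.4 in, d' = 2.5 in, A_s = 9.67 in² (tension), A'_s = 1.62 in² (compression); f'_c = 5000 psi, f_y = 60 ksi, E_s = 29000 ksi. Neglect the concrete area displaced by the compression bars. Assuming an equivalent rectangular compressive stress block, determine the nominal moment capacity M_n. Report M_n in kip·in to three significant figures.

M_n ≈ 15200 kip·in

Assume both steels yield.
a = (A_s − A'_s) f_y/(0.85 f'_c b) = (9.67 − 1.62) × 60/(0.85 × 5 × 12.3) = 9.240 in.
c = a/β₁ = 9.240/0.8 = 11.550 in; ε'_s = 0.003(c − d')/c = 0.0024 ≥ ε_y = 0.0021, so the compression steel yields.
M_n = (A_s − A'_s) f_y (d − a/2) + A'_s f_y (d − d') = 483 × (30.4 − 4.62) + 97.2 × (30.4 − 2.5) = 12451.7 + 2711.9 = 15163.6 kip·in.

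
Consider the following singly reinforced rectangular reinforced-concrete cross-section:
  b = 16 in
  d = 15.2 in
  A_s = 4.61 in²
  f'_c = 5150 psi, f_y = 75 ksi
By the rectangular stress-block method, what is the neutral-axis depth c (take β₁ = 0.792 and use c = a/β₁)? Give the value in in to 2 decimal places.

T = A_s f_y = 4.61 × 75 = 345.75 kips.
a = T/(0.85 f'_c b) = 345.75/(0.85 × 5.15 × 16) = 4.9365 in.
With β₁ = 0.792, c = a/β₁ = 4.9365/0.792 = 6.23 in.

c ≈ 6.23 in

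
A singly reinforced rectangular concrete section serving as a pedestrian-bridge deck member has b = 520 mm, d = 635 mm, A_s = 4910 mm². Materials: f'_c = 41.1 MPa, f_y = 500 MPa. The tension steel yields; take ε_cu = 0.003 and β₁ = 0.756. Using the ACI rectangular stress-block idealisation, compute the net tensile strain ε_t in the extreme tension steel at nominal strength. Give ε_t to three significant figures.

ε_t ≈ 0.00766

a = A_s f_y/(0.85 f'_c b) = 135.14 mm.
β₁ = 0.756, so c = a/β₁ = 135.14/0.756 = 178.76 mm.
From the linear strain diagram with ε_cu = 0.003: ε_t = 0.003 (d − c)/c = 0.003 × (635 − 178.76)/178.76 = 0.00766.
Since ε_t ≥ 0.005, the section is tension-controlled.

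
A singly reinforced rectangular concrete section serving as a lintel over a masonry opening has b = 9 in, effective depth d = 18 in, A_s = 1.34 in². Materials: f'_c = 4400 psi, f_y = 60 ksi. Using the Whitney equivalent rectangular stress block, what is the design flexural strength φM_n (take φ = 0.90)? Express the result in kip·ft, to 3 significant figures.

φM_n ≈ 101 kip·ft

T = A_s f_y = 1.34 × 60 = 80.4 kips.
a = T/(0.85 f'_c b) = 80.4/(0.85 × 4.4 × 9) = 2.389 in.
M_n = T(d − a/2) = 80.4 × (18 − 1.1945) = 1351.2 kip·in = 1351.2/12 = 112.60 kip·ft.
φM_n = 0.90 × 112.60 = 101.34 kip·ft.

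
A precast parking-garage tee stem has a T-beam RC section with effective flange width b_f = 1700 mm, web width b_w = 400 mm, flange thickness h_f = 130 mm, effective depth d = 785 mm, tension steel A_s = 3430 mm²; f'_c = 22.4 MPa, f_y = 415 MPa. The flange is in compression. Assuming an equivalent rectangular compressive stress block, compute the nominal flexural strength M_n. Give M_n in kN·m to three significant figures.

M_n ≈ 1090 kN·m

Tension: T = A_s f_y = 3430 × 415 = 1423450 N.
Try a within the flange: a = T/(0.85 f'_c b_f) = 1423450/(0.85 × 22.4 × 1700) = 43.98 mm.
Since a = 43.98 ≤ h_f = 130 mm, the stress block lies entirely in the flange; analyse as a rectangular beam of width b_f.
M_n = T(d − a/2) = 1423450 × (785 − 21.99) = 1086.11 × 10⁶ N·mm.
M_n = 1086.11 kN·m.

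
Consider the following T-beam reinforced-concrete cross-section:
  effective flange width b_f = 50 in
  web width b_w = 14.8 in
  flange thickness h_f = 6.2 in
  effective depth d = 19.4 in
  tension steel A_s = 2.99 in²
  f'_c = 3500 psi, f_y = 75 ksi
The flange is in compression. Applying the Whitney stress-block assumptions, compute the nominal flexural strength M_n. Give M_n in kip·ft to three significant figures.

Tension: T = A_s f_y = 2.99 × 75 = 224.25 kips.
Try a within the flange: a = T/(0.85 f'_c b_f) = 224.25/(0.85 × 3.5 × 50) = 1.508 in.
Since a = 1.508 ≤ h_f = 6.2 in, the stress block lies entirely in the flange; analyse as a rectangular beam of width b_f.
M_n = T(d − a/2) = 224.25 × (19.4 − 0.754) = 4181.4 kip·in.
M_n = 4181.4/12 = 348.45 kip·ft.

M_n ≈ 348 kip·ft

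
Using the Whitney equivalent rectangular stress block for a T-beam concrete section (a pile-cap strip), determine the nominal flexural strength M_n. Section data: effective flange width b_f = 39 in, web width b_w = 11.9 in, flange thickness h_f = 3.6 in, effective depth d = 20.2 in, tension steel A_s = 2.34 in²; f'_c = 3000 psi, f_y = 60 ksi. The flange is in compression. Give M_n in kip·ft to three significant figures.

M_n ≈ 228 kip·ft

Tension: T = A_s f_y = 2.34 × 60 = 140.4 kips.
Try a within the flange: a = T/(0.85 f'_c b_f) = 140.4/(0.85 × 3 × 39) = 1.412 in.
Since a = 1.412 ≤ h_f = 3.6 in, the stress block lies entirely in the flange; analyse as a rectangular beam of width b_f.
M_n = T(d − a/2) = 140.4 × (20.2 − 0.706) = 2737.0 kip·in.
M_n = 2737.0/12 = 228.08 kip·ft.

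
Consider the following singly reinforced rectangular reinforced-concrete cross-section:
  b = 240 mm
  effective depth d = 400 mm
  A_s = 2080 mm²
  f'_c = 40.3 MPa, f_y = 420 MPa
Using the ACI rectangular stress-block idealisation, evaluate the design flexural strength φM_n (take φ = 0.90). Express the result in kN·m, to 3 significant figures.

φM_n ≈ 273 kN·m

T = A_s f_y = 2080 × 420 = 873600 N = 873.6 kN.
From C = T: a = T/(0.85 f'_c b) = 873600/(0.85 × 40.3 × 240) = 106.26 mm.
M_n = T(d − a/2) = 873.6 kN × (400 − 53.13) mm = 303.03 kN·m.
φM_n = 0.90 × 303.03 = 272.73 kN·m.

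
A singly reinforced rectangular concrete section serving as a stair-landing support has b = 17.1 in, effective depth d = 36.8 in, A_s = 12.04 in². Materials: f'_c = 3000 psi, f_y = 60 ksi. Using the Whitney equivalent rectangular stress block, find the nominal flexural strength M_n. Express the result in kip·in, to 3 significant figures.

T = A_s f_y = 12.04 × 60 = 722.4 kips.
a = T/(0.85 f'_c b) = 722.4/(0.85 × 3 × 17.1) = 16.567 in.
M_n = T(d − a/2) = 722.4 × (36.8 − 8.2835) = 20600.3 kip·in.

M_n ≈ 20600 kip·in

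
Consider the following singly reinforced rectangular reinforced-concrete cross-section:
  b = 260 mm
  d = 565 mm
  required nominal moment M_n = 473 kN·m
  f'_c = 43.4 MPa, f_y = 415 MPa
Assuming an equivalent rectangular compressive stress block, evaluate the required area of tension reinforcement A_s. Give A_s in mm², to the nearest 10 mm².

With M_n = 0.85 f'_c a b (d − a/2), solve the quadratic for a:
a = d − √(d² − 2M_n/(0.85 f'_c b)) = 565 − √(565² − 2 × 473×10⁶/(0.85 × 43.4 × 260)) = 95.32 mm.
A_s = 0.85 f'_c a b / f_y = 0.85 × 43.4 × 95.32 × 260 / 415 = 2203.0 mm².

A_s ≈ 2200 mm²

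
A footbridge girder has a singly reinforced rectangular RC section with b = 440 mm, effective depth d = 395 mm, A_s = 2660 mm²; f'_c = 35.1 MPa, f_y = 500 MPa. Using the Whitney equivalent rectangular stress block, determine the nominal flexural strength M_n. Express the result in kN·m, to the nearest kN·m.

T = A_s f_y = 2660 × 500 = 1330000 N = 1330 kN.
From C = T: a = T/(0.85 f'_c b) = 1330000/(0.85 × 35.1 × 440) = 101.31 mm.
M_n = T(d − a/2) = 1330 kN × (395 − 50.655) mm = 457.98 kN·m.

M_n ≈ 458 kN·m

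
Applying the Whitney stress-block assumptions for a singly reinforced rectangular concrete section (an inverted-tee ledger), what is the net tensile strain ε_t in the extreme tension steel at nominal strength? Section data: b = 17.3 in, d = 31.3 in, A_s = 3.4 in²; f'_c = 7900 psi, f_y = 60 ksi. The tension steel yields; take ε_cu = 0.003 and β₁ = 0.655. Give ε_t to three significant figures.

ε_t ≈ 0.0320

a = A_s f_y/(0.85 f'_c b) = 1.756 in.
β₁ = 0.655, so c = a/β₁ = 1.756/0.655 = 2.681 in.
From the linear strain diagram with ε_cu = 0.003: ε_t = 0.003 (d − c)/c = 0.003 × (31.3 − 2.681)/2.681 = 0.0320.
Since ε_t ≥ 0.005, the section is tension-controlled.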